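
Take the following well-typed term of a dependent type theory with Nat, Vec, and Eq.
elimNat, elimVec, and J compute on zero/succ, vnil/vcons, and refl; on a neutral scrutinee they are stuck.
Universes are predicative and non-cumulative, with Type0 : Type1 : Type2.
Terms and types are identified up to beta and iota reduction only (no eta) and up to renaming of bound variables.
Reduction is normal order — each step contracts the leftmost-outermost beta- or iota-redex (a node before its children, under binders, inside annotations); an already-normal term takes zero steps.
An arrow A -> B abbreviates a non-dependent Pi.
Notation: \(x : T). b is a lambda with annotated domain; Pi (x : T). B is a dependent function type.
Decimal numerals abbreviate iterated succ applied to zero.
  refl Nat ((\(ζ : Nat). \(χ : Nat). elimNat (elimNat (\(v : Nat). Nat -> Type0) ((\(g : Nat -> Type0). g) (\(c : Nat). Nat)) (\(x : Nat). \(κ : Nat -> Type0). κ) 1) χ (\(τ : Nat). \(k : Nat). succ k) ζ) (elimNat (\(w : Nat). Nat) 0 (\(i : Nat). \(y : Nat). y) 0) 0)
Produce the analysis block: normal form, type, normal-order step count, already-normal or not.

reduced normal form:
  refl Nat 0
the term's type:
  Eq Nat 0 0
steps to reach normal form (normal order): 9
already normal: no
first contracted redex: a beta-redex


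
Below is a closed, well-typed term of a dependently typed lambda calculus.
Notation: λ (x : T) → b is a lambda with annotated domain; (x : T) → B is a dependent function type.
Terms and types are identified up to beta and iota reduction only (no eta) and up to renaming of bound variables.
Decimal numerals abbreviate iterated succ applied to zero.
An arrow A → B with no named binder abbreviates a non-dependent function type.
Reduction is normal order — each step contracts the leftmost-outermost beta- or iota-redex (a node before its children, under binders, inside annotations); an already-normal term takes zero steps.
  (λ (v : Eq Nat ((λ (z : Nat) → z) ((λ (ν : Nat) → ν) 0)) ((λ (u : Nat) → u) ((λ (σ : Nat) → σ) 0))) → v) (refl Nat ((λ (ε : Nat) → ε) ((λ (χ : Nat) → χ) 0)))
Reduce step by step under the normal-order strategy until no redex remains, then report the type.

normal-order reduction sequence:
  (λ (v : Eq Nat ((λ (z : Nat) → z) ((λ (ν : Nat) → ν) 0)) ((λ (u : Nat) → u) ((λ (σ : Nat) → σ) 0))) → v) (refl Nat ((λ (ε : Nat) → ε) ((λ (χ : Nat) → χ) 0)))
  ~> refl Nat ((λ (v : Nat) → v) ((λ (z : Nat) → z) 0))
  ~> refl Nat ((λ (v : Nat) → v) 0)
  ~> refl Nat 0
inferred type:
  Eq Nat 0 0


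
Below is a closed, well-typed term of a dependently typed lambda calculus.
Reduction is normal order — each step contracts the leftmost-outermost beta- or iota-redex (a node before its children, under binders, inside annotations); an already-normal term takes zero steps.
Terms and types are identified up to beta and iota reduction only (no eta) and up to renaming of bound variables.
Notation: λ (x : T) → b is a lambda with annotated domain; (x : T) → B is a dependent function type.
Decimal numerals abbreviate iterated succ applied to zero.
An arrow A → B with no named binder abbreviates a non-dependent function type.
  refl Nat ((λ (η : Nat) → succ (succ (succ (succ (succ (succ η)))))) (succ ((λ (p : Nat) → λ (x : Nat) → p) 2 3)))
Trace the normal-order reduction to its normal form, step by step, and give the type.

normal-order reduction:
  refl Nat ((λ (η : Nat) → succ (succ (succ (succ (succ (succ η)))))) (succ ((λ (p : Nat) → λ (x : Nat) → p) 2 3)))
  ~> refl Nat (succ (succ (succ (succ (succ (succ (succ ((λ (η : Nat) → λ (p : Nat) → η) 2 3))))))))
  ~> refl Nat (succ (succ (succ (succ (succ (succ (succ ((λ (η : Nat) → 2) 3))))))))
  ~> refl Nat 9
type:
  Eq Nat 9 9


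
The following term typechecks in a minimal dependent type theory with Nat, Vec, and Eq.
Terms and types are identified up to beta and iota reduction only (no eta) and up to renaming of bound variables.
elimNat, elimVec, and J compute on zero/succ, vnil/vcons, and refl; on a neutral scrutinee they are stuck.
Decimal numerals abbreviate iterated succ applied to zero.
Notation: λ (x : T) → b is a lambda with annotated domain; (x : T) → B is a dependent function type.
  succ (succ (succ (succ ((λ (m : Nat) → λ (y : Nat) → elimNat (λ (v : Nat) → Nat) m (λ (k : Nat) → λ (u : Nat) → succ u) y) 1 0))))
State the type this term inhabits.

inferred type:
  Nat


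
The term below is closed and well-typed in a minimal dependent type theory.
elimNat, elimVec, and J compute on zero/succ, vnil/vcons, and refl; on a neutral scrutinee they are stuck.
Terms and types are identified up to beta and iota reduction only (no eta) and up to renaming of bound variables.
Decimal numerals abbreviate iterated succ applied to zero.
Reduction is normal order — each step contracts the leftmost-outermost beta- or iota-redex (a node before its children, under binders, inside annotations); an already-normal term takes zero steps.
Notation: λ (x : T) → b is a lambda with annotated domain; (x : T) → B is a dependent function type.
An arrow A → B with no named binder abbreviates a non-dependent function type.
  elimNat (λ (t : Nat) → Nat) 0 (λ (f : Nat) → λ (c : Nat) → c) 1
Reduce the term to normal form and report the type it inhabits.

normal form:
  0
the term's type:
  Nat
observation: the term reaches its normal form after 4 normal-order steps.


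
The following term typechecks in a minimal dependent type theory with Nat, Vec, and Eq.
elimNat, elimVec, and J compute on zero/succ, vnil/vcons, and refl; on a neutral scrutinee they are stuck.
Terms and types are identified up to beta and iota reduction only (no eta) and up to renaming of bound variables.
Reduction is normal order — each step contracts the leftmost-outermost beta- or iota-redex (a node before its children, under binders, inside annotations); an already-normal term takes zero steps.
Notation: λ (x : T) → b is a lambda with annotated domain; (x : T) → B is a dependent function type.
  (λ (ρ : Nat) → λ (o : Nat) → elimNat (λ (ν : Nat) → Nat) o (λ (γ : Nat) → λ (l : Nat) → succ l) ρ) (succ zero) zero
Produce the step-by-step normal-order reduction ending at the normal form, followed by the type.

reduction (normal order):
  (λ (ρ : Nat) → λ (o : Nat) → elimNat (λ (ν : Nat) → Nat) o (λ (γ : Nat) → λ (l : Nat) → succ l) ρ) (succ zero) zero
  ~> (λ (ρ : Nat) → elimNat (λ (o : Nat) → Nat) ρ (λ (ν : Nat) → λ (γ : Nat) → succ γ) (succ zero)) zero
  ~> elimNat (λ (ρ : Nat) → Nat) zero (λ (o : Nat) → λ (ν : Nat) → succ ν) (succ zero)
  ~> (λ (ρ : Nat) → λ (o : Nat) → succ o) zero (elimNat (λ (ν : Nat) → Nat) zero (λ (γ : Nat) → λ (l : Nat) → succ l) zero)
  ~> (λ (ρ : Nat) → succ ρ) (elimNat (λ (o : Nat) → Nat) zero (λ (ν : Nat) → λ (γ : Nat) → succ γ) zero)
  ~> succ (elimNat (λ (ρ : Nat) → Nat) zero (λ (o : Nat) → λ (ν : Nat) → succ ν) zero)
  ~> succ zero
type:
  Nat


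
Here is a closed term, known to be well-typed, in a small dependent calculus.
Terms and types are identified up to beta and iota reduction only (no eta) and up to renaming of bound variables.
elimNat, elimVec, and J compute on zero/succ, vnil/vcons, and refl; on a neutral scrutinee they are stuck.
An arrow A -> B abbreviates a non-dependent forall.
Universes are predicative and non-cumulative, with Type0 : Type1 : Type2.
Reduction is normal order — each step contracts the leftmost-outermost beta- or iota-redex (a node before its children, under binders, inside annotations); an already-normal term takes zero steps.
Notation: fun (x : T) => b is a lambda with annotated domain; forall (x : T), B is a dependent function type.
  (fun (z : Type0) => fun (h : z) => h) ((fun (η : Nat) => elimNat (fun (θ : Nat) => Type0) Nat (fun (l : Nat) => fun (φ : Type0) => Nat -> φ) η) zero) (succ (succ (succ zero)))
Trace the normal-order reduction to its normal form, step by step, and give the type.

reduction (normal order):
  (fun (z : Type0) => fun (h : z) => h) ((fun (η : Nat) => elimNat (fun (θ : Nat) => Type0) Nat (fun (l : Nat) => fun (φ : Type0) => Nat -> φ) η) zero) (succ (succ (succ zero)))
  ~> (fun (z : (fun (h : Nat) => elimNat (fun (η : Nat) => Type0) Nat (fun (θ : Nat) => fun (l : Type0) => Nat -> l) h) zero) => z) (succ (succ (succ zero)))
  ~> succ (succ (succ zero))
type:
  Nat


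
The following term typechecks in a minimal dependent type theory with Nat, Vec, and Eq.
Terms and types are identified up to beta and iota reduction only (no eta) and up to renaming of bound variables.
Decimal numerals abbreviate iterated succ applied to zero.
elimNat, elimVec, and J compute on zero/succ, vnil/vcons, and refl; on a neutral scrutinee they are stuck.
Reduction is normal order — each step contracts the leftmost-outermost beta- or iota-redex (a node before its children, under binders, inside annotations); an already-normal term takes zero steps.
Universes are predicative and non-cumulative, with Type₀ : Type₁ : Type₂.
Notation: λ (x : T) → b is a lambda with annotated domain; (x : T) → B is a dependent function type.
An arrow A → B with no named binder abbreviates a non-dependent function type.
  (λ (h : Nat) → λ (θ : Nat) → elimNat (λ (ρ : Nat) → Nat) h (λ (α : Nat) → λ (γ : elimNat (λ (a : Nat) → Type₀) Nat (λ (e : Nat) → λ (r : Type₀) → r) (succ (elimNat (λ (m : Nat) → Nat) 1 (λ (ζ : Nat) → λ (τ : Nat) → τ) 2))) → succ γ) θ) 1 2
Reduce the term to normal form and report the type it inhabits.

normal form:
  3
type:
  Nat


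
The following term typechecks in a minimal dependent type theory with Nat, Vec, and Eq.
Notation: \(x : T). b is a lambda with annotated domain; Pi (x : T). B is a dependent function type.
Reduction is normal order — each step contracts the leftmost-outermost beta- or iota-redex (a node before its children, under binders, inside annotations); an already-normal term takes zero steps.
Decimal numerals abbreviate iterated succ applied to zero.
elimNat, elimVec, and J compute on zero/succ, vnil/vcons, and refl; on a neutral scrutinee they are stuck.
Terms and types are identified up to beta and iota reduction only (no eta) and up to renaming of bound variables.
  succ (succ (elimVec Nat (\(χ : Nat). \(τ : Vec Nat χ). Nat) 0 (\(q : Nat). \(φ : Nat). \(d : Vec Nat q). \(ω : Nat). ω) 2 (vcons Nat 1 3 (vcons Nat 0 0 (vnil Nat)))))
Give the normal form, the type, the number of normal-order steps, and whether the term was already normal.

resulting normal form:
  2
type:
  Nat
steps to reach normal form (normal order): 11
term was already normal: no
first contracted redex: an elimVec iota-redex


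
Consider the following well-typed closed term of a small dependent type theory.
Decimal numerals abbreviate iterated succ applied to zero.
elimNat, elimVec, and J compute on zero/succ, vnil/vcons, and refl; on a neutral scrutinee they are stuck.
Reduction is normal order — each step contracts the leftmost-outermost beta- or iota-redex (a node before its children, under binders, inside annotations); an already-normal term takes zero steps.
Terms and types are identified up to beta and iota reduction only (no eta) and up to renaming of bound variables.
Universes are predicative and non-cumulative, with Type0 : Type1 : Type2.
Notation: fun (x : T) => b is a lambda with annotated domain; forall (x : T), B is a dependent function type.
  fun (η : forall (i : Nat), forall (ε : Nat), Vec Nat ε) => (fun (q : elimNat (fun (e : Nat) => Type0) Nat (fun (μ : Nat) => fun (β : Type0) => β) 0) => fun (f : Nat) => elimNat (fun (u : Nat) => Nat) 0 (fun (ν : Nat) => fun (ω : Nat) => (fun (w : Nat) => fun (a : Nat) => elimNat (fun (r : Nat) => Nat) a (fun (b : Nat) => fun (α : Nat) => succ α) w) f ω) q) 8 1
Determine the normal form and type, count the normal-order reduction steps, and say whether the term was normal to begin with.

reduced normal form:
  fun (η : forall (i : Nat), forall (ε : Nat), Vec Nat ε) => 8
inferred type:
  forall (η : forall (i : Nat), forall (ε : Nat), Vec Nat ε), Nat
steps to reach normal form (normal order): 75
term was already normal: no
first redex: a beta-redex


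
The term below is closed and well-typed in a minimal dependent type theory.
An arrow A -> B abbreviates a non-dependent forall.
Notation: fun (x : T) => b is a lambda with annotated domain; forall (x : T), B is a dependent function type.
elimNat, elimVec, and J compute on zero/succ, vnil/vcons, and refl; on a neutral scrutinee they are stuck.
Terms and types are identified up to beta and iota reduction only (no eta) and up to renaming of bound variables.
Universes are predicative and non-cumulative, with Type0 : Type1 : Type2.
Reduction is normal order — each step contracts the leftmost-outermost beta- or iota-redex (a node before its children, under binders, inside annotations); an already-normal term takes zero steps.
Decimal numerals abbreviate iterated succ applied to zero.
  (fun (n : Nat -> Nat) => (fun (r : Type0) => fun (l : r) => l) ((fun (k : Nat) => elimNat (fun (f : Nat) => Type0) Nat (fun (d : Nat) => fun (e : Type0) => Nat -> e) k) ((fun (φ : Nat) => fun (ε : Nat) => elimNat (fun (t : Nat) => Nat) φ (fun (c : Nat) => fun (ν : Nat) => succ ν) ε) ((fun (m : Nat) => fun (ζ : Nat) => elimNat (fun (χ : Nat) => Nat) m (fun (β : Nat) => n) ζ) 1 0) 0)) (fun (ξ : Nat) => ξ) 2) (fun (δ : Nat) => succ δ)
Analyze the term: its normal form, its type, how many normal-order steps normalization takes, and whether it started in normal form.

normal form:
  2
inferred type:
  Nat
reduction steps (normal order): 4
already normal: no
first contracted redex: a beta-redex


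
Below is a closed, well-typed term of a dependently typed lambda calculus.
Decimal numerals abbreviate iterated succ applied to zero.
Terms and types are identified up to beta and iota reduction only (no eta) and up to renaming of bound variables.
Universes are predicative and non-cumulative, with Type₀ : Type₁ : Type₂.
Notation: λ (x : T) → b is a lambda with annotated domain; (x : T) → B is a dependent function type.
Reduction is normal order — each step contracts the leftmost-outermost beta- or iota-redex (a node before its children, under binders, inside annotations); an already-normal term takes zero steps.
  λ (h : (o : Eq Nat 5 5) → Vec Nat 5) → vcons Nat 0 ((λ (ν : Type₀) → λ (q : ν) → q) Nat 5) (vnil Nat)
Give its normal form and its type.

reduced normal form:
  λ (h : (o : Eq Nat 5 5) → Vec Nat 5) → vcons Nat 0 5 (vnil Nat)
inferred type:
  (h : (o : Eq Nat 5 5) → Vec Nat 5) → Vec Nat 1
observation: 2 normal-order steps separate the term from its normal form.


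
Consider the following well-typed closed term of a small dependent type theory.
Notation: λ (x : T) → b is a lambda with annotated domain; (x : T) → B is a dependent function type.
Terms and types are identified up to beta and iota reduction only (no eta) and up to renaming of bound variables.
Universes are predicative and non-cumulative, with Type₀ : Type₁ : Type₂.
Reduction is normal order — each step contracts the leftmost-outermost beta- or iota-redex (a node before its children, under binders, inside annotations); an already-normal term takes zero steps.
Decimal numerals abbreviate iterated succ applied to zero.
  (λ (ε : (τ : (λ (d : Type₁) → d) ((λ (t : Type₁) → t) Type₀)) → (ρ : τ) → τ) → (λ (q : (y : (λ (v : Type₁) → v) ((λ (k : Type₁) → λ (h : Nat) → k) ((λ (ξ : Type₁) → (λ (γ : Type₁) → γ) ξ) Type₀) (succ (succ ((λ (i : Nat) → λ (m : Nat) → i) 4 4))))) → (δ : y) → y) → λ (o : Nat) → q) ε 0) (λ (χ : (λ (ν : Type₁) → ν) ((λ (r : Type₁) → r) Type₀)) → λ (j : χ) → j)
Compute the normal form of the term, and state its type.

normal form:
  λ (ε : Type₀) → λ (τ : ε) → τ
inferred type:
  (ε : Type₀) → (τ : ε) → ε
observation: 5 normal-order steps normalize the term, beginning with a beta-redex.


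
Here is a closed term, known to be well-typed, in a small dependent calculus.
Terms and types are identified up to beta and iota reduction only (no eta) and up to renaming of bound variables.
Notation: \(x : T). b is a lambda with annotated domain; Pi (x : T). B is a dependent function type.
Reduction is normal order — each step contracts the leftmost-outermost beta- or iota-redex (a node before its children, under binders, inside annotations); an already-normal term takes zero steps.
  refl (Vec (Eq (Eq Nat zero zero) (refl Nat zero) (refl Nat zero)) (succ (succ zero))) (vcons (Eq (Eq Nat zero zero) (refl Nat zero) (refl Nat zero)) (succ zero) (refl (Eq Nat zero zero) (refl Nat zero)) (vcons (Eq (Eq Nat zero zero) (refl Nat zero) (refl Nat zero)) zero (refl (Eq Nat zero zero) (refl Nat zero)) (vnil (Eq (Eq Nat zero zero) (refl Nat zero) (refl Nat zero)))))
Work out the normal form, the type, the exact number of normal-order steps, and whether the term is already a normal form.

reduced normal form:
  refl (Vec (Eq (Eq Nat zero zero) (refl Nat zero) (refl Nat zero)) (succ (succ zero))) (vcons (Eq (Eq Nat zero zero) (refl Nat zero) (refl Nat zero)) (succ zero) (refl (Eq Nat zero zero) (refl Nat zero)) (vcons (Eq (Eq Nat zero zero) (refl Nat zero) (refl Nat zero)) zero (refl (Eq Nat zero zero) (refl Nat zero)) (vnil (Eq (Eq Nat zero zero) (refl Nat zero) (refl Nat zero)))))
type:
  Eq (Vec (Eq (Eq Nat zero zero) (refl Nat zero) (refl Nat zero)) (succ (succ zero))) (vcons (Eq (Eq Nat zero zero) (refl Nat zero) (refl Nat zero)) (succ zero) (refl (Eq Nat zero zero) (refl Nat zero)) (vcons (Eq (Eq Nat zero zero) (refl Nat zero) (refl Nat zero)) zero (refl (Eq Nat zero zero) (refl Nat zero)) (vnil (Eq (Eq Nat zero zero) (refl Nat zero) (refl Nat zero))))) (vcons (Eq (Eq Nat zero zero) (refl Nat zero) (refl Nat zero)) (succ zero) (refl (Eq Nat zero zero) (refl Nat zero)) (vcons (Eq (Eq Nat zero zero) (refl Nat zero) (refl Nat zero)) zero (refl (Eq Nat zero zero) (refl Nat zero)) (vnil (Eq (Eq Nat zero zero) (refl Nat zero) (refl Nat zero)))))
steps to reach normal form (normal order): 0
started in normal form: yes


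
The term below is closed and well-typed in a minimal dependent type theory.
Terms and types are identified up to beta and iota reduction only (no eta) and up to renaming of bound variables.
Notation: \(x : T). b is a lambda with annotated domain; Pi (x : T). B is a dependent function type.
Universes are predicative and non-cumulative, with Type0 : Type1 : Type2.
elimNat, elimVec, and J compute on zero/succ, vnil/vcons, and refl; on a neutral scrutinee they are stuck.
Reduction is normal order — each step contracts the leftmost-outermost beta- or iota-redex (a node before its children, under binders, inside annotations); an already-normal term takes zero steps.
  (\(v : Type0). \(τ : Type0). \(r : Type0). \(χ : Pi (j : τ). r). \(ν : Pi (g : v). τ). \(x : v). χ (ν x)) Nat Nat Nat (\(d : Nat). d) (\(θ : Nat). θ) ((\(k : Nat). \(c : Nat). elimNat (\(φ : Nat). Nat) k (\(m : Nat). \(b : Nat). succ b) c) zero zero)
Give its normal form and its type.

resulting normal form:
  zero
type:
  Nat


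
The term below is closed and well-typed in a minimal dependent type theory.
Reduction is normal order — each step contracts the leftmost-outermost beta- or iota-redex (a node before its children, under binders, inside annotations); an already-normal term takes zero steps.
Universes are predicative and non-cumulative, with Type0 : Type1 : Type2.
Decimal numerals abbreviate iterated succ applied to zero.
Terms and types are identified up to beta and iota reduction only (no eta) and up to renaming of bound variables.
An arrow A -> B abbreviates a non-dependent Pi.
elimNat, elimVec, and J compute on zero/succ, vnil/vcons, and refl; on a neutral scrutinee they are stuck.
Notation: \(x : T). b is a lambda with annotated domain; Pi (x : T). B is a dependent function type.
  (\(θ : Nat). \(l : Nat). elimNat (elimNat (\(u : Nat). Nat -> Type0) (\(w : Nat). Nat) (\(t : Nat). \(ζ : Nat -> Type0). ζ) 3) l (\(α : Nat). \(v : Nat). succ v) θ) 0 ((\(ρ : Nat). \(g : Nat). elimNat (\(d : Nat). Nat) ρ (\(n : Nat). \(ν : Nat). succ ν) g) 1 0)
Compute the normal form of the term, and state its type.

normal form:
  1
type:
  Nat
observation: normalization takes exactly 6 steps under the normal-order strategy.


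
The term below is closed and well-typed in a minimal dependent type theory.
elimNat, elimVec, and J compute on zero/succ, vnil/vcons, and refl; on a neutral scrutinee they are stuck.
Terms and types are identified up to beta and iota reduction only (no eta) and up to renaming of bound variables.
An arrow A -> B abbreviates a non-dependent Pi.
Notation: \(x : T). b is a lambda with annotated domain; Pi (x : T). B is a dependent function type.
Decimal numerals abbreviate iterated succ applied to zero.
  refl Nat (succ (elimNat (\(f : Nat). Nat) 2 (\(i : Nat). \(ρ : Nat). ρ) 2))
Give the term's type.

inferred type:
  Eq Nat 3 3


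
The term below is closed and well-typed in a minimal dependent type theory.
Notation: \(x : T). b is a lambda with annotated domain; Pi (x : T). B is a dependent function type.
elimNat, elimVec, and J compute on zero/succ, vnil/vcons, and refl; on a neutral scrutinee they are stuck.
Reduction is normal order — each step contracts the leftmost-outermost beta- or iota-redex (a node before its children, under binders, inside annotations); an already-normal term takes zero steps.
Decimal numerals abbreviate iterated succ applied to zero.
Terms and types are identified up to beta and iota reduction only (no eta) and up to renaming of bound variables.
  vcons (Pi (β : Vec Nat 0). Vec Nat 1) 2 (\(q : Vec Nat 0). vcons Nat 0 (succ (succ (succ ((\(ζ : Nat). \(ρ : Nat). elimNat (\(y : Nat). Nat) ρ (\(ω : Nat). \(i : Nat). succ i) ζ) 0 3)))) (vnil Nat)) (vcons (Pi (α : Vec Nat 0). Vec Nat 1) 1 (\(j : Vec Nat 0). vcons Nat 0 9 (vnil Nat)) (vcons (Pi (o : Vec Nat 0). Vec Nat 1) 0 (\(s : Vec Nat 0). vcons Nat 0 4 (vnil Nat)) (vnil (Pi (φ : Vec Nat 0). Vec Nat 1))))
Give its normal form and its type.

resulting normal form:
  vcons (Pi (β : Vec Nat 0). Vec Nat 1) 2 (\(q : Vec Nat 0). vcons Nat 0 6 (vnil Nat)) (vcons (Pi (ζ : Vec Nat 0). Vec Nat 1) 1 (\(ρ : Vec Nat 0). vcons Nat 0 9 (vnil Nat)) (vcons (Pi (y : Vec Nat 0). Vec Nat 1) 0 (\(ω : Vec Nat 0). vcons Nat 0 4 (vnil Nat)) (vnil (Pi (i : Vec Nat 0). Vec Nat 1))))
type:
  Vec (Pi (β : Vec Nat 0). Vec Nat 1) 3


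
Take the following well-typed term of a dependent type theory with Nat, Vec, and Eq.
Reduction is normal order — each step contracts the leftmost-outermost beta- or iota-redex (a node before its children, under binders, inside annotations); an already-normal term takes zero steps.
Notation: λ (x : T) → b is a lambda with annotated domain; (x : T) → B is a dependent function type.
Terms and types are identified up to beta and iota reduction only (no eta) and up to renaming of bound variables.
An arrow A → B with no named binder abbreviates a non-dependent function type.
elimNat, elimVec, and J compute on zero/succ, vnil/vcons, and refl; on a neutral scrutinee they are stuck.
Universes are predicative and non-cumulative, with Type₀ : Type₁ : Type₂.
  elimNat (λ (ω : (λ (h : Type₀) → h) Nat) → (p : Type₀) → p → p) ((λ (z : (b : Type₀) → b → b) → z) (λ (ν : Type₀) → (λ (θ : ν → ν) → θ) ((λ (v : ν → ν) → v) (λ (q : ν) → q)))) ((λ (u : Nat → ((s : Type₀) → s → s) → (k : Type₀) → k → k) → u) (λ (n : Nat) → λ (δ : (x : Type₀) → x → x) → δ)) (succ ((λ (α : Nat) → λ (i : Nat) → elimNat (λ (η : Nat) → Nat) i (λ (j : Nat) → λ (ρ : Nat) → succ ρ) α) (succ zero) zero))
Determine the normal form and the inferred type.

normal form:
  λ (ω : Type₀) → λ (h : ω) → h
type:
  (ω : Type₀) → ω → ω


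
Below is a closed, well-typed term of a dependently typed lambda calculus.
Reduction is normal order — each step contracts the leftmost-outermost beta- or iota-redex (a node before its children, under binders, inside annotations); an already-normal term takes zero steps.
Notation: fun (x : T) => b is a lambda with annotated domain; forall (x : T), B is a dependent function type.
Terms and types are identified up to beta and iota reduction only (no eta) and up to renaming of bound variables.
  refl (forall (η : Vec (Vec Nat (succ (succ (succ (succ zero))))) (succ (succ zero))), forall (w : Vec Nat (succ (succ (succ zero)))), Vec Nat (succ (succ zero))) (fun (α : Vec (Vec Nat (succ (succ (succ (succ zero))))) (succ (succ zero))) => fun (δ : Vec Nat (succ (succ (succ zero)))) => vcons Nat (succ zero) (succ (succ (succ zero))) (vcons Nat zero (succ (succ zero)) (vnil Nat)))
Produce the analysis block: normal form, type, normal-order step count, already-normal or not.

normal form:
  refl (forall (η : Vec (Vec Nat (succ (succ (succ (succ zero))))) (succ (succ zero))), forall (w : Vec Nat (succ (succ (succ zero)))), Vec Nat (succ (succ zero))) (fun (α : Vec (Vec Nat (succ (succ (succ (succ zero))))) (succ (succ zero))) => fun (δ : Vec Nat (succ (succ (succ zero)))) => vcons Nat (succ zero) (succ (succ (succ zero))) (vcons Nat zero (succ (succ zero)) (vnil Nat)))
the term's type:
  Eq (forall (η : Vec (Vec Nat (succ (succ (succ (succ zero))))) (succ (succ zero))), forall (w : Vec Nat (succ (succ (succ zero)))), Vec Nat (succ (succ zero))) (fun (α : Vec (Vec Nat (succ (succ (succ (succ zero))))) (succ (succ zero))) => fun (δ : Vec Nat (succ (succ (succ zero)))) => vcons Nat (succ zero) (succ (succ (succ zero))) (vcons Nat zero (succ (succ zero)) (vnil Nat))) (fun (β : Vec (Vec Nat (succ (succ (succ (succ zero))))) (succ (succ zero))) => fun (ω : Vec Nat (succ (succ (succ zero)))) => vcons Nat (succ zero) (succ (succ (succ zero))) (vcons Nat zero (succ (succ zero)) (vnil Nat)))
reduction steps (normal order): 0
term was already normal: yes


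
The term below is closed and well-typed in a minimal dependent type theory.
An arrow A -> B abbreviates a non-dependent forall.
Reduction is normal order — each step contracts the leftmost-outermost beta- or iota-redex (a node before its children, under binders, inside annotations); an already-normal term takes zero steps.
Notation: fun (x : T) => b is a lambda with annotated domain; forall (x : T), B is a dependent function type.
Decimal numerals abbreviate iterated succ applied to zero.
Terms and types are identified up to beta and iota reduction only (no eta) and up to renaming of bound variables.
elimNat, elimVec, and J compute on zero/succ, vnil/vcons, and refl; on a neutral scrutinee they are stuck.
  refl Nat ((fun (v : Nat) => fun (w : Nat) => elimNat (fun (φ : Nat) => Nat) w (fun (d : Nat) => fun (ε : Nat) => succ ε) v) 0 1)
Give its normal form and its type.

normal form:
  refl Nat 1
type:
  Eq Nat 1 1
observation: the first redex contracted is a beta-redex; the normal form is reached in 3 normal-order steps.


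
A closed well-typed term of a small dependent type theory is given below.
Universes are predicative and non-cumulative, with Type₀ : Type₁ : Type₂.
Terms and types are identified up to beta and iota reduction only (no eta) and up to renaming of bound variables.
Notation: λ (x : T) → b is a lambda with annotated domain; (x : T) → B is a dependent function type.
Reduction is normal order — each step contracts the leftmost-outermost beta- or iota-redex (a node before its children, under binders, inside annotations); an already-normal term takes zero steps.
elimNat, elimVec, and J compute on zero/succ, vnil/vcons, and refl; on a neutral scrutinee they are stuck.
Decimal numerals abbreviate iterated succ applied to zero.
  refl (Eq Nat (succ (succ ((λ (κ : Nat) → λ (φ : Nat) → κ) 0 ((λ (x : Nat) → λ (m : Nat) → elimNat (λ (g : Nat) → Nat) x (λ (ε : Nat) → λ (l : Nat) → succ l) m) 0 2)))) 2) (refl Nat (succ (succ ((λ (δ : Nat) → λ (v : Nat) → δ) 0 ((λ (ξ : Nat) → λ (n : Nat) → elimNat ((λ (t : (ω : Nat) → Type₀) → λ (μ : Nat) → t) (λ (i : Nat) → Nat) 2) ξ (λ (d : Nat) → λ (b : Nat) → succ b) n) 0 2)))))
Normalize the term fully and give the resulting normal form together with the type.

resulting normal form:
  refl (Eq Nat 2 2) (refl Nat 2)
inferred type:
  Eq (Eq Nat 2 2) (refl Nat 2) (refl Nat 2)


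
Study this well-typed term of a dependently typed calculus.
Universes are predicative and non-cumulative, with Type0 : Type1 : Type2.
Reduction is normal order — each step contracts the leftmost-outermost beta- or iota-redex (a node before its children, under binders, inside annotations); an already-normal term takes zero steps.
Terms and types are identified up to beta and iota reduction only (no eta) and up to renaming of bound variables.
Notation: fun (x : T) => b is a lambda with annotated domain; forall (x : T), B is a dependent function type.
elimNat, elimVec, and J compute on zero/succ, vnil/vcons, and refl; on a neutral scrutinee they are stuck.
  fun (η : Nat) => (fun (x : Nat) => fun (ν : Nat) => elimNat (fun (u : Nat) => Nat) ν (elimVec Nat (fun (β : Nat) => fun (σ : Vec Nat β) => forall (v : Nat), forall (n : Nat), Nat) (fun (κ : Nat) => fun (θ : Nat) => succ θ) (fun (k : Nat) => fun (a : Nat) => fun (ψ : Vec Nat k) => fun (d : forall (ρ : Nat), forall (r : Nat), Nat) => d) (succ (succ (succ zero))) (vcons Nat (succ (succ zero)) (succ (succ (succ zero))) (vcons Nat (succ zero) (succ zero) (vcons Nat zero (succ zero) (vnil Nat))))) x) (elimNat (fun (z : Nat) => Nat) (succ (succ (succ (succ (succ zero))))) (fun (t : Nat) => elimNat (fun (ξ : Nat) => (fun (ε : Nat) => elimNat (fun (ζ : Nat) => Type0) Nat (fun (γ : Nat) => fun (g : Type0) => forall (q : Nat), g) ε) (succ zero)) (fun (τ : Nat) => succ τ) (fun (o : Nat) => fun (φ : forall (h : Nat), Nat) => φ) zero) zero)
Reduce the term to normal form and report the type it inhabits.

normal form:
  fun (η : Nat) => fun (x : Nat) => succ (succ (succ (succ (succ x))))
the term's type:
  forall (η : Nat), forall (x : Nat), Nat


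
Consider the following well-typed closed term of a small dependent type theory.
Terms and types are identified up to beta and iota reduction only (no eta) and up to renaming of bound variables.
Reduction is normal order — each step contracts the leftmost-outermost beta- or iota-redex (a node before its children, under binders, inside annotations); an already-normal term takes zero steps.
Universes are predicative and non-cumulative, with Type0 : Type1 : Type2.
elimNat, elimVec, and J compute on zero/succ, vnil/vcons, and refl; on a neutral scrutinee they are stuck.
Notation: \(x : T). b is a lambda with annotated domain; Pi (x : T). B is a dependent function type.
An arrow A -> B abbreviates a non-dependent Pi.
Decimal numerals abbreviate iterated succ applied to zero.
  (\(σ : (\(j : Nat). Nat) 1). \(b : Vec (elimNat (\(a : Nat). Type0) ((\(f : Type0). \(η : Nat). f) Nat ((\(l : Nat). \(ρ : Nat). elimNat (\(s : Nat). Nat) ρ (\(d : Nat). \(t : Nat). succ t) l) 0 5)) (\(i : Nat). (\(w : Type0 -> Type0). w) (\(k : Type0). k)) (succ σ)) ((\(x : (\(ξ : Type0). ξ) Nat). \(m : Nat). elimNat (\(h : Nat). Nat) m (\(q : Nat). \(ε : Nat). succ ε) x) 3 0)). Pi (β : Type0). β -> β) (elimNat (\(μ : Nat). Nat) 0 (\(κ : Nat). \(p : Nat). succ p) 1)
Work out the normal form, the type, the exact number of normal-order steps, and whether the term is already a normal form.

reduced normal form:
  \(σ : Vec Nat 3). Pi (j : Type0). j -> j
the term's type:
  Vec Nat 3 -> Type1
normal-order step count: 28
started in normal form: no
first contracted redex: a beta-redex


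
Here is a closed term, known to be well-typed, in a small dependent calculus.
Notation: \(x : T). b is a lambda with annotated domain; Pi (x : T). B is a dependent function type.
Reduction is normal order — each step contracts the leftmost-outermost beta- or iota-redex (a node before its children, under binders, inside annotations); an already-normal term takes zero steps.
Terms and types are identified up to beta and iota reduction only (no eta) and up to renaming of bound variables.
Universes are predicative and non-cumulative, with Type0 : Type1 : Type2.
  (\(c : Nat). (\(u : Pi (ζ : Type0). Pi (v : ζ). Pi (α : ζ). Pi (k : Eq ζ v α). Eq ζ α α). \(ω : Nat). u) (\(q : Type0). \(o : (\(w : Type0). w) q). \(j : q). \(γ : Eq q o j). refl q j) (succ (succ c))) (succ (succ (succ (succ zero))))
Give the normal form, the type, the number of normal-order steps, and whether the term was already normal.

resulting normal form:
  \(c : Type0). \(u : c). \(ζ : c). \(v : Eq c u ζ). refl c ζ
inferred type:
  Pi (c : Type0). Pi (u : c). Pi (ζ : c). Pi (v : Eq c u ζ). Eq c ζ ζ
reduction steps (normal order): 4
started in normal form: no
first redex: a beta-redex


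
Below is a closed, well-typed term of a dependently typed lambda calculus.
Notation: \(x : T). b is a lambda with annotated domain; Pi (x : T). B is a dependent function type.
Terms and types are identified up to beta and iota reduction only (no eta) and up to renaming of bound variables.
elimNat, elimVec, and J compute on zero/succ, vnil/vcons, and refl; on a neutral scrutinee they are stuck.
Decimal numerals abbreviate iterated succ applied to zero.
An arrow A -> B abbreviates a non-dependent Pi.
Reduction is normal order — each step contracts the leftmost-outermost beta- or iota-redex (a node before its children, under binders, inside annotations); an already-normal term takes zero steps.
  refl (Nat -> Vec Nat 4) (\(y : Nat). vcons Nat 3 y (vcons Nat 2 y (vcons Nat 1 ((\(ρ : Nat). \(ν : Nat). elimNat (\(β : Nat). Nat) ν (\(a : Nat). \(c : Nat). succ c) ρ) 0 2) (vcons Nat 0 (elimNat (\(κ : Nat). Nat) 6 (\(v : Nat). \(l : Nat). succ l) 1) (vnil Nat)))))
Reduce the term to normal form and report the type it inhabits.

resulting normal form:
  refl (Nat -> Vec Nat 4) (\(y : Nat). vcons Nat 3 y (vcons Nat 2 y (vcons Nat 1 2 (vcons Nat 0 7 (vnil Nat)))))
inferred type:
  Eq (Nat -> Vec Nat 4) (\(y : Nat). vcons Nat 3 y (vcons Nat 2 y (vcons Nat 1 2 (vcons Nat 0 7 (vnil Nat))))) (\(ρ : Nat). vcons Nat 3 ρ (vcons Nat 2 ρ (vcons Nat 1 2 (vcons Nat 0 7 (vnil Nat)))))
observation: reduction starts at a beta-redex, and 7 normal-order steps reach the normal form.


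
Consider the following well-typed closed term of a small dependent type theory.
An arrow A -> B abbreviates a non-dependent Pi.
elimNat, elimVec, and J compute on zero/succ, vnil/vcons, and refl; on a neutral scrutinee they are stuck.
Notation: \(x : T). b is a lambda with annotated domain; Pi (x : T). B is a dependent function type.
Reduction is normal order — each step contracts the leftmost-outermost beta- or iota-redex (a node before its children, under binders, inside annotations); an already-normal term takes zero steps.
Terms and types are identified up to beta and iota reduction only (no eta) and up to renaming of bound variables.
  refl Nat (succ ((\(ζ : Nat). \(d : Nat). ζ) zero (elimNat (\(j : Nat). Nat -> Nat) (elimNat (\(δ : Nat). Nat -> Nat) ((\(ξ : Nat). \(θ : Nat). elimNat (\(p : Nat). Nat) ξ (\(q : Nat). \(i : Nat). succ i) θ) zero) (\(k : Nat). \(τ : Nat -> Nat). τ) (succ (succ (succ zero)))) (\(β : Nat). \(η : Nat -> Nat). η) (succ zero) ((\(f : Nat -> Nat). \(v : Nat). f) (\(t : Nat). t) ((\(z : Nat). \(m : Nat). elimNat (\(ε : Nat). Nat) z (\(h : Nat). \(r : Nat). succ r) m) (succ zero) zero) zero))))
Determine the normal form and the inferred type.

resulting normal form:
  refl Nat (succ zero)
inferred type:
  Eq Nat (succ zero) (succ zero)
observation: the first redex contracted is a beta-redex; the normal form is reached in 2 normal-order steps.


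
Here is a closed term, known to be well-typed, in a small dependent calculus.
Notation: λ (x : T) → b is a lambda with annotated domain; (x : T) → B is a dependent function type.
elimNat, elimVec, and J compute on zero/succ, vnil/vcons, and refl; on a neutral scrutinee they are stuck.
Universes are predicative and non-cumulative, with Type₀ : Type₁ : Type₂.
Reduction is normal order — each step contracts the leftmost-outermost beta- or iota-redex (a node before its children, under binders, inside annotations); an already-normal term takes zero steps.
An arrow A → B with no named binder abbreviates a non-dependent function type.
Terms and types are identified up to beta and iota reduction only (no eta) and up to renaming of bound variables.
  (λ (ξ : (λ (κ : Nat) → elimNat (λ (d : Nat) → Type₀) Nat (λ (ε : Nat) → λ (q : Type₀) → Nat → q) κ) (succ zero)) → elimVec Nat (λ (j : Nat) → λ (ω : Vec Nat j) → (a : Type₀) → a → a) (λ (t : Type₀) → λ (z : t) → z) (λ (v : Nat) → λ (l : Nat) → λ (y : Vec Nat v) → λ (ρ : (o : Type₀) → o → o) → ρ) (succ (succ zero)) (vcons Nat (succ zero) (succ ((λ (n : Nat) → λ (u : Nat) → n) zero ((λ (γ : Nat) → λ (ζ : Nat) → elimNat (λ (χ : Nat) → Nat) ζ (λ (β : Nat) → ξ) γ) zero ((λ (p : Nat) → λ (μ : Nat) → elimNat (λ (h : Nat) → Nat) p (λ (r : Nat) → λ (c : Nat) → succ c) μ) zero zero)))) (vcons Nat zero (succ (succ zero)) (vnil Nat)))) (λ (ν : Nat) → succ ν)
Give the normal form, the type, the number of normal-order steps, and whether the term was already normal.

normal form:
  λ (ξ : Type₀) → λ (κ : ξ) → κ
type:
  (ξ : Type₀) → ξ → ξ
reduction steps (normal order): 12
started in normal form: no
first redex: a beta-redex


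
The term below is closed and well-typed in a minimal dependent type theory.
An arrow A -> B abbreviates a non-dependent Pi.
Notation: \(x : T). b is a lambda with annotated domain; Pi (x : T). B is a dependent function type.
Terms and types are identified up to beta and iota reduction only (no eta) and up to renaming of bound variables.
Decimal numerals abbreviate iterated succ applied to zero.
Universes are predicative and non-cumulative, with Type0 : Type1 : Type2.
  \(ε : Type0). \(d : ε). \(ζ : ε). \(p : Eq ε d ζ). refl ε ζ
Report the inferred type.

the term's type:
  Pi (ε : Type0). Pi (d : ε). Pi (ζ : ε). Eq ε d ζ -> Eq ε ζ ζ


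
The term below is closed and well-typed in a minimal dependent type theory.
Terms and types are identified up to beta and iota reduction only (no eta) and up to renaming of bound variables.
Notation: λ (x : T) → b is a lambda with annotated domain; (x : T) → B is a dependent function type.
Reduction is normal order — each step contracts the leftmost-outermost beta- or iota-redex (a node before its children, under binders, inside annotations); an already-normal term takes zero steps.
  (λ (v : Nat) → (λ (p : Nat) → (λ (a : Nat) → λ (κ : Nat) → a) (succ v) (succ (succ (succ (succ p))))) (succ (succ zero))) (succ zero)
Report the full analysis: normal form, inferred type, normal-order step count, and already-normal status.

normal form:
  succ (succ zero)
type:
  Nat
normal-order step count: 4
term was already normal: no
first redex: a beta-redex


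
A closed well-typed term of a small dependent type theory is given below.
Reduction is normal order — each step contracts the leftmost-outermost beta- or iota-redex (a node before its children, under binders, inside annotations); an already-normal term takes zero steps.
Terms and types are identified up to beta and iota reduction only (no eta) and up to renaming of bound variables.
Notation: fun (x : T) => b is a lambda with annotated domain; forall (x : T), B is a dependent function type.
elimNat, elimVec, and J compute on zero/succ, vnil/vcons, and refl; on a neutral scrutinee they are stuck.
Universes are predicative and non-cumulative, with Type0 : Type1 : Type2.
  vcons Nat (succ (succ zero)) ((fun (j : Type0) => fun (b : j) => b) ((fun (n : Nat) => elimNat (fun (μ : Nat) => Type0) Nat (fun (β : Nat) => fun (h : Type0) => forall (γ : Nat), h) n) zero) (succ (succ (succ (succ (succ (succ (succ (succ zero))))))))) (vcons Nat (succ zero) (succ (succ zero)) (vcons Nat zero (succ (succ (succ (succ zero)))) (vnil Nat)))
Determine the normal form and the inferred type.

resulting normal form:
  vcons Nat (succ (succ zero)) (succ (succ (succ (succ (succ (succ (succ (succ zero)))))))) (vcons Nat (succ zero) (succ (succ zero)) (vcons Nat zero (succ (succ (succ (succ zero)))) (vnil Nat)))
type:
  Vec Nat (succ (succ (succ zero)))
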